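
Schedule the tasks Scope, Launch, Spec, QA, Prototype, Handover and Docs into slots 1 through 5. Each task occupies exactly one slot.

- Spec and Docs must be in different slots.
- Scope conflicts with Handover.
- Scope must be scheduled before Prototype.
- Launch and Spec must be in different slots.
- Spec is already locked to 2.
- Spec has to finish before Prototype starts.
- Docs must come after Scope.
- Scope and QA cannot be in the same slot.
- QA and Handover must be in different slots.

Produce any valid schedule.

Prototype -> 3; QA -> 2; Handover -> 3; Spec -> 2; Docs -> 3; Scope -> 1; Launch -> 1

Checking: Scope(1) before Prototype(3); Scope(1) before Docs(3); Spec(2) before Prototype(3); Scope(1) != Handover(3); QA(2) != Handover(3); Spec(2) != Docs(3); Scope(1) != QA(2); Launch(1) != Spec(2); Spec=2 in [2,2].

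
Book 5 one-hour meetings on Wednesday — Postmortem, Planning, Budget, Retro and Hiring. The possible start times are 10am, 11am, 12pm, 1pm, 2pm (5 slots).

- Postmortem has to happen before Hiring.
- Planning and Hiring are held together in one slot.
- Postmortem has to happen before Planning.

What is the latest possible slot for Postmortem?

Downstream work caps Postmortem at 1pm.
Postmortem at 1pm is achievable: Hiring=2pm; Budget=10am; Planning=2pm; Retro=10am; Postmortem=1pm.

1pm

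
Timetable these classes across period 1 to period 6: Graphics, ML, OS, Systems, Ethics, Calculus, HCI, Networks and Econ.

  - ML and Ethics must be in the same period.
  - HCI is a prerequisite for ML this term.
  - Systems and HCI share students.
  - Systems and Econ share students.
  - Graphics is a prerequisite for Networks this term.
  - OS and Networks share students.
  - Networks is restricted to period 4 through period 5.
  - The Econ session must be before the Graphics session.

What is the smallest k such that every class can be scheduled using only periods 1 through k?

4 periods

The precedence chain requires at least 3 distinct periods.
Networks can't be placed before period 4, so the schedule must run through at least period 4.
4 works (last occupied period: period 4): for example Calculus=period 1; Econ=period 1; OS=period 1; Graphics=period 2; ML=period 2; Systems=period 2; Networks=period 4; HCI=period 1; Ethics=period 2.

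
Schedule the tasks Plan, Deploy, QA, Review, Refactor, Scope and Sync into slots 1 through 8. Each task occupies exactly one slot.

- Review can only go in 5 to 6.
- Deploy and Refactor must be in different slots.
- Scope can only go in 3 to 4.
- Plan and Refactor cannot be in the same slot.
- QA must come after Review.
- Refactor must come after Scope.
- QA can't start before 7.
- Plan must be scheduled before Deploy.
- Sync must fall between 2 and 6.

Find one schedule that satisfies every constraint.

Plan -> 1; Sync -> 2; Refactor -> 4; Review -> 5; QA -> 7; Scope -> 3; Deploy -> 2

Checking: Scope(3) before Refactor(4); Plan(1) before Deploy(2); Review(5) before QA(7); Deploy(2) != Refactor(4); Plan(1) != Refactor(4); QA=7 in [7,8]; Scope=3 in [3,4]; Review=5 in [5,6]; Sync=2 in [2,6].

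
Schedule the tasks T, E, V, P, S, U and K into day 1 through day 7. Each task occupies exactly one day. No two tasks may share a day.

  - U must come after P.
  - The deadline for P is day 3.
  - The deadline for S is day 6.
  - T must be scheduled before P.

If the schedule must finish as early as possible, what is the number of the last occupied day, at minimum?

The precedence chain requires at least 3 distinct days.
With at most 1 per day and 7 tasks, at least 7 days are needed.
7 works (last occupied day: day 7): for example T in day 1; P in day 2; K in day 7; E in day 5; U in day 4; S in day 3; V in day 6.

7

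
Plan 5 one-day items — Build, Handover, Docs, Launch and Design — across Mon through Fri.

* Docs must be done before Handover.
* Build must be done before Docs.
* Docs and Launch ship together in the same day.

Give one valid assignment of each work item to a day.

Launch in Tue; Design in Mon; Docs in Tue; Handover in Wed; Build in Mon

Checking: Build(Mon) before Docs(Tue); Docs(Tue) before Handover(Wed); Docs = Launch = Tue.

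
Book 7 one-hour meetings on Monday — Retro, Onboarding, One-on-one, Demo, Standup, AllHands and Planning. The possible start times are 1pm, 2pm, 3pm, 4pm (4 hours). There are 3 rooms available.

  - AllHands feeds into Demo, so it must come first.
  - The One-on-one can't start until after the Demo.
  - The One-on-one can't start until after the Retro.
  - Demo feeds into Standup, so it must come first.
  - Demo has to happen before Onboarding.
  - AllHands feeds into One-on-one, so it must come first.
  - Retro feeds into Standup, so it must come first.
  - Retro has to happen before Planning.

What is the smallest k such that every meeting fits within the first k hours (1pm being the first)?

The precedence chain requires at least 3 distinct hours.
With at most 3 per hour and 7 meetings, at least 3 hours are needed.
3 works (last occupied hour: 3pm): for example Planning in 2pm; Demo in 2pm; AllHands in 1pm; Standup in 3pm; Onboarding in 3pm; One-on-one in 3pm; Retro in 1pm.

3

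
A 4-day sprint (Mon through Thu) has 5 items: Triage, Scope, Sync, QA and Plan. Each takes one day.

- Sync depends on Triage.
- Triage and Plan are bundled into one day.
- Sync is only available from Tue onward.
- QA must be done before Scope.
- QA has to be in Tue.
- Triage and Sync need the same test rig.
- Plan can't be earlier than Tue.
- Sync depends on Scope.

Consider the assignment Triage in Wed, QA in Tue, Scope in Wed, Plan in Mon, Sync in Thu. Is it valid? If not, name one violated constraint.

QA has to be in Tue — holds.
Sync depends on Triage — holds.
Plan can't be earlier than Tue — violated.
Triage and Plan are bundled into one day — violated.
Sync is only available from Tue onward — holds.
Sync depends on Scope — holds.
QA must be done before Scope — holds.
Triage and Sync need the same test rig — holds.

No. Plan can't be earlier than Tue is not satisfied.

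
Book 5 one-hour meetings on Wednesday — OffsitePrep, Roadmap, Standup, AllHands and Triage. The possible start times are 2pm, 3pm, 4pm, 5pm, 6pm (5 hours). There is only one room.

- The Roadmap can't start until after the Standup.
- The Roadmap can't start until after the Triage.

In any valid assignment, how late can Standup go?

Downstream work caps Standup at 5pm.
Standup at 5pm is achievable: Standup=5pm; Roadmap=6pm; AllHands=4pm; Triage=2pm; OffsitePrep=3pm.

5pm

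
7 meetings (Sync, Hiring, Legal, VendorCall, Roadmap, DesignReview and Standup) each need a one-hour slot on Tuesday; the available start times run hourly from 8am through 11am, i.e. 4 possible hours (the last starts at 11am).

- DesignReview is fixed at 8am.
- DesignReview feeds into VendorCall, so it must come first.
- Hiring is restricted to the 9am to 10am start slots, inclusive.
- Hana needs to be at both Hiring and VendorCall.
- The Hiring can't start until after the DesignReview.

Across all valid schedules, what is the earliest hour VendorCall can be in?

9am

Precedence pushes VendorCall to at least 9am.
VendorCall at 9am is achievable: Standup -> 8am; Sync -> 8am; Roadmap -> 8am; Legal -> 8am; VendorCall -> 9am; DesignReview -> 8am; Hiring -> 10am.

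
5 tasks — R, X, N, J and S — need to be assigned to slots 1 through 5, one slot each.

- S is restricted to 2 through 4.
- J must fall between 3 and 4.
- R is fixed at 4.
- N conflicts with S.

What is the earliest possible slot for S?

2

S is available from 2; S's own window allows nothing later than 4.
S at 2 is achievable: S -> 2; R -> 4; J -> 3; X -> 1; N -> 1.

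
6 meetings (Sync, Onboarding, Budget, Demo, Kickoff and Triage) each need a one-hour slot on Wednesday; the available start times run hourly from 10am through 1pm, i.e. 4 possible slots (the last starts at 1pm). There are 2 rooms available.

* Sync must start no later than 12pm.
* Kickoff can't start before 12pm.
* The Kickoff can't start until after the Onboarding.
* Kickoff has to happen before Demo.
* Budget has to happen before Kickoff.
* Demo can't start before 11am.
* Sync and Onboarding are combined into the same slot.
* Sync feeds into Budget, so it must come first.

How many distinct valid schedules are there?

3

Enumerating: Triage -> 11am; Sync -> 10am; Demo -> 1pm; Budget -> 11am; Onboarding -> 10am; Kickoff -> 12pm | Sync=10am; Kickoff=12pm; Triage=12pm; Onboarding=10am; Budget=11am; Demo=1pm | Onboarding in 10am; Demo in 1pm; Triage in 1pm; Budget in 11am; Sync in 10am; Kickoff in 12pm.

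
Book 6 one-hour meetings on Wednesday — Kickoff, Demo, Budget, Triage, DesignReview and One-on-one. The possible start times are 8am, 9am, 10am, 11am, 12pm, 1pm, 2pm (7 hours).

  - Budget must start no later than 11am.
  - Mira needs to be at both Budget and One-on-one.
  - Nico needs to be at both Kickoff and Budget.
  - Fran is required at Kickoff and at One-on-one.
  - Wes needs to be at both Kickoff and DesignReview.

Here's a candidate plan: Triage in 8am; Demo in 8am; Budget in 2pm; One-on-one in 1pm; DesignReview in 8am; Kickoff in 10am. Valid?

Nico needs to be at both Kickoff and Budget — holds.
Wes needs to be at both Kickoff and DesignReview — holds.
Budget must start no later than 11am — violated.
Fran is required at Kickoff and at One-on-one — holds.
Mira needs to be at both Budget and One-on-one — holds.

Invalid. Budget must start no later than 11am.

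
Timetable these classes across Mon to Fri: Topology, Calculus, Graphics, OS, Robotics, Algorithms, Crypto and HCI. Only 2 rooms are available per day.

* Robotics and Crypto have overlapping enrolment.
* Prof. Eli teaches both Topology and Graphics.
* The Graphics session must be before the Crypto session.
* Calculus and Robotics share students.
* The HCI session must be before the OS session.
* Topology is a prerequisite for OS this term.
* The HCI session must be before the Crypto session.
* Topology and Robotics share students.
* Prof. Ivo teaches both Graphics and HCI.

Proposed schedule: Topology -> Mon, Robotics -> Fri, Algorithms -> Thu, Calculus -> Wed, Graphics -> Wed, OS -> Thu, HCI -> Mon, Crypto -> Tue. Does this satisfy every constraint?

No — it violates: The Graphics session must be before the Crypto session

The HCI session must be before the Crypto session — holds.
The Graphics session must be before the Crypto session — violated.
Prof. Eli teaches both Topology and Graphics — holds.
Prof. Ivo teaches both Graphics and HCI — holds.
Topology and Robotics share students — holds.
Only 2 rooms are available per day — holds.
The HCI session must be before the OS session — holds.
Calculus and Robotics share students — holds.
Robotics and Crypto have overlapping enrolment — holds.
Topology is a prerequisite for OS this term — holds.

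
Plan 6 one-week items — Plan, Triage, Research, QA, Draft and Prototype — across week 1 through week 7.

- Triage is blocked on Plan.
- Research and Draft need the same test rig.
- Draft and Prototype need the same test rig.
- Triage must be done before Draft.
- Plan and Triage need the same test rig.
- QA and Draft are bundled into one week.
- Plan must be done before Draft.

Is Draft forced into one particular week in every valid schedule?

No

Draft can be week 3 (e.g. Draft=week 3, Prototype=week 1, Triage=week 2, Research=week 1, Plan=week 1, QA=week 3) or week 4 (e.g. Prototype=week 1; Draft=week 4; QA=week 4; Triage=week 2; Research=week 1; Plan=week 1).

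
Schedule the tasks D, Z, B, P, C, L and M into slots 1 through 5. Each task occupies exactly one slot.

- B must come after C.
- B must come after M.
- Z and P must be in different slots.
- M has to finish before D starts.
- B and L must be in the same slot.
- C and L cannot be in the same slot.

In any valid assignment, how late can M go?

Downstream work caps M at 4.
M at 4 is achievable: D -> 5, B -> 5, Z -> 1, M -> 4, P -> 2, C -> 1, L -> 5.

4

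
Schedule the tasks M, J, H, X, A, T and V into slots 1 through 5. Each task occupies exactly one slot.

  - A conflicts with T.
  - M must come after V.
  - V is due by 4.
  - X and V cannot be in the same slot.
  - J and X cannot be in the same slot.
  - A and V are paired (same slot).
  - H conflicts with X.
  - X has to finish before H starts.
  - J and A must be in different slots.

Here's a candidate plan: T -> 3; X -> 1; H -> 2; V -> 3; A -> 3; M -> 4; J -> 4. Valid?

No. A conflicts with T is not satisfied.

A conflicts with T — violated.
M must come after V — holds.
H conflicts with X — holds.
X has to finish before H starts — holds.
J and A must be in different slots — holds.
X and V cannot be in the same slot — holds.
J and X cannot be in the same slot — holds.
V is due by 4 — holds.
A and V are paired (same slot) — holds.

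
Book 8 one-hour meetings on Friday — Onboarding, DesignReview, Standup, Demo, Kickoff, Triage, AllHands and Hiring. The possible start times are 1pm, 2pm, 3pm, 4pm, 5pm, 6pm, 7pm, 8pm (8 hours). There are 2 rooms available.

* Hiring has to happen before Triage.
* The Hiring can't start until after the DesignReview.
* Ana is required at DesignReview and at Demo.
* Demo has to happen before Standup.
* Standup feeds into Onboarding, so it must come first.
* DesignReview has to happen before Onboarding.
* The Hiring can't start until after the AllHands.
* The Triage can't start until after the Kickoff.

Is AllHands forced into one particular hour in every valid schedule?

No

AllHands can be 1pm (e.g. DesignReview -> 1pm; Standup -> 3pm; Onboarding -> 4pm; Hiring -> 2pm; Demo -> 2pm; Kickoff -> 3pm; AllHands -> 1pm; Triage -> 4pm) or 2pm (e.g. Demo -> 2pm; Hiring -> 3pm; Triage -> 4pm; Onboarding -> 4pm; Kickoff -> 1pm; AllHands -> 2pm; DesignReview -> 1pm; Standup -> 3pm).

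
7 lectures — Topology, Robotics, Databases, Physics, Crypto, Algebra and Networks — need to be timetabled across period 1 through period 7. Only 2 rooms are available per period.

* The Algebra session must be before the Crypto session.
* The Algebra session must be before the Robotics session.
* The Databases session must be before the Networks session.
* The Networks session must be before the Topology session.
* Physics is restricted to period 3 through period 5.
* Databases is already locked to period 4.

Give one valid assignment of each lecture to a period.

Algebra=period 1; Networks=period 5; Crypto=period 2; Physics=period 3; Databases=period 4; Robotics=period 2; Topology=period 6

Checking: Algebra(period 1) before Robotics(period 2); Algebra(period 1) before Crypto(period 2); Databases(period 4) before Networks(period 5); Networks(period 5) before Topology(period 6); Physics=period 3 in [period 3,period 5]; Databases=period 4 in [period 4,period 4]; max 2 per period (cap 2).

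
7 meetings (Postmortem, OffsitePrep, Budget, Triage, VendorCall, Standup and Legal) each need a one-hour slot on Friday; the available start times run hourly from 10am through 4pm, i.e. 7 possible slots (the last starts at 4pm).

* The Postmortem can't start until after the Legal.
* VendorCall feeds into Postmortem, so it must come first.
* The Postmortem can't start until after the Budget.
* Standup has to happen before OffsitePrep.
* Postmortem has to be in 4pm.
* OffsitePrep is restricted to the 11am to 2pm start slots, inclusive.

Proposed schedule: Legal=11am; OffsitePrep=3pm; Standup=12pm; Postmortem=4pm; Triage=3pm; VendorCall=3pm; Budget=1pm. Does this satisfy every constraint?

No. OffsitePrep is restricted to the 11am to 2pm start slots, inclusive is not satisfied.

Postmortem has to be in 4pm — holds.
OffsitePrep is restricted to the 11am to 2pm start slots, inclusive — violated.
Standup has to happen before OffsitePrep — holds.
The Postmortem can't start until after the Budget — holds.
VendorCall feeds into Postmortem, so it must come first — holds.
The Postmortem can't start until after the Legal — holds.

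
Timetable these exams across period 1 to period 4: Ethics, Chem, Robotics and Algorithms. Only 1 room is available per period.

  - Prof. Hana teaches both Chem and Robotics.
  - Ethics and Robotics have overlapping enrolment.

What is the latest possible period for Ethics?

period 4

Ethics at period 4 is achievable: Algorithms=period 3, Chem=period 1, Robotics=period 2, Ethics=period 4.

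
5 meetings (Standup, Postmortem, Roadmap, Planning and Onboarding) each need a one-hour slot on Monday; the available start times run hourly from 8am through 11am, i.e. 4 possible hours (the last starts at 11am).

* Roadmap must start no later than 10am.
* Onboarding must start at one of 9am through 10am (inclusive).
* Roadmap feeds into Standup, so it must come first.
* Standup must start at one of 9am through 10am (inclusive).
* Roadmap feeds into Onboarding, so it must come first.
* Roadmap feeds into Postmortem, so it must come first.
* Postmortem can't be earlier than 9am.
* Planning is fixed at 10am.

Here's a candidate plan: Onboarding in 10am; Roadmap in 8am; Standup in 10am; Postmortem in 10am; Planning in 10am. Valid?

Postmortem can't be earlier than 9am — holds.
Roadmap must start no later than 10am — holds.
Onboarding must start at one of 9am through 10am (inclusive) — holds.
Roadmap feeds into Onboarding, so it must come first — holds.
Standup must start at one of 9am through 10am (inclusive) — holds.
Planning is fixed at 10am — holds.
Roadmap feeds into Postmortem, so it must come first — holds.
Roadmap feeds into Standup, so it must come first — holds.

Valid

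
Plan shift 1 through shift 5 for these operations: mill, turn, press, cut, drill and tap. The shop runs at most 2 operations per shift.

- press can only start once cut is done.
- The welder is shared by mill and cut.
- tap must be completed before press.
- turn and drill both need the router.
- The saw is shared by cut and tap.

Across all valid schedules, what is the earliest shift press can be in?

Precedence pushes press to at least shift 2.
press at shift 3 is achievable: tap -> shift 2; press -> shift 3; drill -> shift 3; mill -> shift 2; turn -> shift 1; cut -> shift 1.
Nothing earlier works — the conflict and capacity constraints rule out every shift before shift 3.

shift 3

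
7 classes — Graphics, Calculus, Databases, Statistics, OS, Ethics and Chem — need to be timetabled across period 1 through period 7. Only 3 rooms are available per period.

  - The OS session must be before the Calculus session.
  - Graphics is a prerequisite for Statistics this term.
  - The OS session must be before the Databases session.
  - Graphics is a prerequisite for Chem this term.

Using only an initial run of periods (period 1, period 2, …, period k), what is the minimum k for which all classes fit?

The precedence chain requires at least 2 distinct periods.
With at most 3 per period and 7 classes, at least 3 periods are needed.
3 works (last occupied period: period 3): for example Graphics in period 1, Ethics in period 1, Databases in period 2, Statistics in period 2, OS in period 1, Calculus in period 2, Chem in period 3.

3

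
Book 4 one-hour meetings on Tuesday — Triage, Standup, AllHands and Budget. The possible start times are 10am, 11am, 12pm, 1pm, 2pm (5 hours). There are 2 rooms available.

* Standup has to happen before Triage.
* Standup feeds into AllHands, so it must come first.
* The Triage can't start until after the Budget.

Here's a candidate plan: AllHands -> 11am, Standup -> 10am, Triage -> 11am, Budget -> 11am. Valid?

No. There are 2 rooms available is not satisfied.

The Triage can't start until after the Budget — violated.
Standup feeds into AllHands, so it must come first — holds.
Standup has to happen before Triage — holds.
There are 2 rooms available — violated.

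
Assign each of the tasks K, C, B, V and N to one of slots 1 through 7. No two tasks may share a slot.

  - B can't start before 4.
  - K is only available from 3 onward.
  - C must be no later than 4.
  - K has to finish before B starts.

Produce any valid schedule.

N -> 5, V -> 2, B -> 4, C -> 1, K -> 3

Checking: K(3) before B(4); B=4 in [4,7]; K=3 in [3,7]; C=1 in [1,4]; max 1 per slot (cap 1).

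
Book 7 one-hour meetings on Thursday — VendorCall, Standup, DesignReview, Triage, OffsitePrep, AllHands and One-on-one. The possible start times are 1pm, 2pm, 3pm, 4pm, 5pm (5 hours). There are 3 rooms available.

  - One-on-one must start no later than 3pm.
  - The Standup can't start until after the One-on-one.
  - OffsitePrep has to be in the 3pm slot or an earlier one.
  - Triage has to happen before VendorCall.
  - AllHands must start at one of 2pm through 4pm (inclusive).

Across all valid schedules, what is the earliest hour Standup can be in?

2pm

Precedence pushes Standup to at least 2pm.
Standup at 2pm is achievable: DesignReview in 3pm, VendorCall in 2pm, One-on-one in 1pm, Triage in 1pm, Standup in 2pm, AllHands in 2pm, OffsitePrep in 1pm.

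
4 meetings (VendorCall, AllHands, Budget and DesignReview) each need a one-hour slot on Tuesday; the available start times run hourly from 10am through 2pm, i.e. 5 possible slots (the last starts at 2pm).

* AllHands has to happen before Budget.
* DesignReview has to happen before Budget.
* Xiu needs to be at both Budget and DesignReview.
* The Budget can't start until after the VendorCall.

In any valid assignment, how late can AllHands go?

Downstream work caps AllHands at 1pm.
AllHands at 1pm is achievable: Budget -> 2pm; AllHands -> 1pm; VendorCall -> 10am; DesignReview -> 10am.

1pm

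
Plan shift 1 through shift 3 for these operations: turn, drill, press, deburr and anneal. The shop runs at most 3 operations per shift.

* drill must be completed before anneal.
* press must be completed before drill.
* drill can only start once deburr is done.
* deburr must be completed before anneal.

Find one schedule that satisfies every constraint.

anneal=shift 3, drill=shift 2, press=shift 1, deburr=shift 1, turn=shift 1

Checking: deburr(shift 1) before drill(shift 2); press(shift 1) before drill(shift 2); drill(shift 2) before anneal(shift 3); deburr(shift 1) before anneal(shift 3); max 3 per shift (cap 3).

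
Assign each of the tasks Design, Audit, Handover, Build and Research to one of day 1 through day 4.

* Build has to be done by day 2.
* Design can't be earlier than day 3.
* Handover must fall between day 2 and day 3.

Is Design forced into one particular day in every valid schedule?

Design can be day 3 (e.g. Build=day 1; Handover=day 2; Design=day 3; Research=day 1; Audit=day 1) or day 4 (e.g. Build=day 1; Design=day 4; Handover=day 2; Research=day 1; Audit=day 1).

No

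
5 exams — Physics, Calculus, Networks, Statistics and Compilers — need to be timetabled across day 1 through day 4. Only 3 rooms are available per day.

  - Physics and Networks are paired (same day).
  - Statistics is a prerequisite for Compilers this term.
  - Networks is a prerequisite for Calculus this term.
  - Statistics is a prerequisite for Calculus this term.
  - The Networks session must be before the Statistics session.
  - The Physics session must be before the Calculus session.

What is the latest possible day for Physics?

Physics must be in the same day as Networks, which can't be after day 2, so Physics is at most day 2.
Physics at day 2 is achievable: Networks=day 2, Statistics=day 3, Calculus=day 4, Compilers=day 4, Physics=day 2.

day 2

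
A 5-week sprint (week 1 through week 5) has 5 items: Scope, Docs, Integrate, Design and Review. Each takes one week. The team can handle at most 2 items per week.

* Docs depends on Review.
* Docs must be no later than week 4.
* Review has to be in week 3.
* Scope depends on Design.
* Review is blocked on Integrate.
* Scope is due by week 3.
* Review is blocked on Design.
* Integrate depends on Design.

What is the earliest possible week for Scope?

Precedence pushes Scope to at least week 2; Scope's own window allows nothing later than week 3.
Scope at week 2 is achievable: Design -> week 1, Docs -> week 4, Review -> week 3, Scope -> week 2, Integrate -> week 2.

week 2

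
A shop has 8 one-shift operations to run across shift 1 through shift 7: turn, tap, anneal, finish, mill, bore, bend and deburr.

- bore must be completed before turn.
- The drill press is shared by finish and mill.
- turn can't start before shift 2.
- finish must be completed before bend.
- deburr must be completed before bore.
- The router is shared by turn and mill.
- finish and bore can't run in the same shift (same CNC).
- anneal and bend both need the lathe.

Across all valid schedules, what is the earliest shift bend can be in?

Precedence pushes bend to at least shift 2.
bend at shift 2 is achievable: turn in shift 3; finish in shift 1; mill in shift 2; anneal in shift 1; deburr in shift 1; bore in shift 2; bend in shift 2; tap in shift 1.

shift 2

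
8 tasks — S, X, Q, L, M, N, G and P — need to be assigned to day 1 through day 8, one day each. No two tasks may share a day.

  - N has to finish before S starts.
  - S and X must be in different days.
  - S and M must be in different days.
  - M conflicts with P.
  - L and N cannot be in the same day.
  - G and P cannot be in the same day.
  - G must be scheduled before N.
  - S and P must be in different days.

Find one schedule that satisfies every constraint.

Q -> day 5, N -> day 2, P -> day 8, M -> day 7, X -> day 4, G -> day 1, S -> day 3, L -> day 6

Checking: N(day 2) before S(day 3); G(day 1) before N(day 2); L(day 6) != N(day 2); S(day 3) != X(day 4); S(day 3) != P(day 8); G(day 1) != P(day 8); M(day 7) != P(day 8); S(day 3) != M(day 7); max 1 per day (cap 1).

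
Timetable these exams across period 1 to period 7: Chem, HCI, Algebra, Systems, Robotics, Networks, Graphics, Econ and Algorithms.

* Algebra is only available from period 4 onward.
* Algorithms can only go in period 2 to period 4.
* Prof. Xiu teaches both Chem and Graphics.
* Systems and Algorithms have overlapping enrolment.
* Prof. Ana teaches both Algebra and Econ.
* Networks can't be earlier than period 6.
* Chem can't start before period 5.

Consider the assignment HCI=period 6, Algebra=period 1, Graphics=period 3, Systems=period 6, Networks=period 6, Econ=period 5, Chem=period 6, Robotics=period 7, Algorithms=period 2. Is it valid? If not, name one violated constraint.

Invalid. Algebra is only available from period 4 onward.

Chem can't start before period 5 — holds.
Networks can't be earlier than period 6 — holds.
Prof. Xiu teaches both Chem and Graphics — holds.
Algebra is only available from period 4 onward — violated.
Systems and Algorithms have overlapping enrolment — holds.
Algorithms can only go in period 2 to period 4 — holds.
Prof. Ana teaches both Algebra and Econ — holds.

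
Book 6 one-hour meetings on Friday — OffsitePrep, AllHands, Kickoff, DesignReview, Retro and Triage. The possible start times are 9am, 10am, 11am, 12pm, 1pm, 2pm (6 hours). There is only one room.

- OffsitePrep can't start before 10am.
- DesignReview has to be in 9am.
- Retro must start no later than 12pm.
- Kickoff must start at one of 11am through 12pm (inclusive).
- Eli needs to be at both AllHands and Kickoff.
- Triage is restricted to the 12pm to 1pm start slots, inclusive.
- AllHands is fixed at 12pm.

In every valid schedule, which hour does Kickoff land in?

11am

Kickoff's window is 11am–12pm.
AllHands is fixed at 12pm, and Kickoff can't share a hour with AllHands.
So Kickoff must be 11am.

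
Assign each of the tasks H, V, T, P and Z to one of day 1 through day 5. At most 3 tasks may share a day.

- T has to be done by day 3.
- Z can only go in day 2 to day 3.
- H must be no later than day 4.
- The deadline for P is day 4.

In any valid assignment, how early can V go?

day 1

V at day 1 is achievable: T in day 1, P in day 2, V in day 1, Z in day 2, H in day 1.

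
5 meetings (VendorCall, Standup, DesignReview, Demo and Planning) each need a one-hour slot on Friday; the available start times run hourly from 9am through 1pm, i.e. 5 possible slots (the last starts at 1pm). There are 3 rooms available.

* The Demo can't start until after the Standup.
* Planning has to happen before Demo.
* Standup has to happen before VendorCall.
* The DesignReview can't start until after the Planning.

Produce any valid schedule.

VendorCall=10am, DesignReview=10am, Planning=9am, Demo=10am, Standup=9am

Checking: Planning(9am) before DesignReview(10am); Planning(9am) before Demo(10am); Standup(9am) before VendorCall(10am); Standup(9am) before Demo(10am); max 3 per slot (cap 3).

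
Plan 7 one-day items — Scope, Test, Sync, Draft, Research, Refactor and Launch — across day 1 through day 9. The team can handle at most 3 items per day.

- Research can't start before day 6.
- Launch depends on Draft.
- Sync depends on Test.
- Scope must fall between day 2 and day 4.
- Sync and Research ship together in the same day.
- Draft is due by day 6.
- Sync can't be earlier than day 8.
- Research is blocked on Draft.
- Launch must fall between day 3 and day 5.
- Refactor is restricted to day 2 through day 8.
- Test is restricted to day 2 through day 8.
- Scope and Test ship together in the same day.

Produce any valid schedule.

Refactor=day 2, Launch=day 3, Scope=day 2, Research=day 8, Test=day 2, Sync=day 8, Draft=day 1

Checking: Draft(day 1) before Launch(day 3); Test(day 2) before Sync(day 8); Draft(day 1) before Research(day 8); Scope = Test = day 2; Sync = Research = day 8; Research=day 8 in [day 6,day 9]; Refactor=day 2 in [day 2,day 8]; Draft=day 1 in [day 1,day 6]; Test=day 2 in [day 2,day 8]; Scope=day 2 in [day 2,day 4]; Launch=day 3 in [day 3,day 5]; Sync=day 8 in [day 8,day 9]; max 3 per day (cap 3).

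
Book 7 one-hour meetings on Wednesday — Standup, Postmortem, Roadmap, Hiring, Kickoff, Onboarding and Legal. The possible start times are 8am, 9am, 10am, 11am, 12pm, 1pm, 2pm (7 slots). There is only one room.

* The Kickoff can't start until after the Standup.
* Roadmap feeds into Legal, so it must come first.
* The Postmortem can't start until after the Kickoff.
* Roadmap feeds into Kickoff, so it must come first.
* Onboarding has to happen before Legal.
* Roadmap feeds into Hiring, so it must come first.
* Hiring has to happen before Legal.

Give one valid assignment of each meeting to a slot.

Postmortem in 2pm, Standup in 9am, Onboarding in 12pm, Roadmap in 8am, Hiring in 11am, Kickoff in 10am, Legal in 1pm

Checking: Standup(9am) before Kickoff(10am); Hiring(11am) before Legal(1pm); Roadmap(8am) before Legal(1pm); Kickoff(10am) before Postmortem(2pm); Roadmap(8am) before Kickoff(10am); Roadmap(8am) before Hiring(11am); Onboarding(12pm) before Legal(1pm); max 1 per slot (cap 1).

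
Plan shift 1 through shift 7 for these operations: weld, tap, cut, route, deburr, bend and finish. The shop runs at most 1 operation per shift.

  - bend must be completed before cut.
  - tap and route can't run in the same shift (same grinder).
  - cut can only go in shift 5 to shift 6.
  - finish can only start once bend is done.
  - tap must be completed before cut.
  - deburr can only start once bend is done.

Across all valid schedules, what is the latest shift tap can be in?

Downstream work caps tap at shift 5.
tap at shift 5 is achievable: weld=shift 4; bend=shift 1; tap=shift 5; deburr=shift 2; route=shift 7; cut=shift 6; finish=shift 3.

shift 5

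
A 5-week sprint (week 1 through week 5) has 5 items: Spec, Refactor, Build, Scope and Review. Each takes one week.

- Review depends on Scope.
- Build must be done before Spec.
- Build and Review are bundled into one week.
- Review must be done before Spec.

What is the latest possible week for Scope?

Downstream work caps Scope at week 3.
Scope at week 3 is achievable: Scope -> week 3; Spec -> week 5; Review -> week 4; Build -> week 4; Refactor -> week 1.

week 3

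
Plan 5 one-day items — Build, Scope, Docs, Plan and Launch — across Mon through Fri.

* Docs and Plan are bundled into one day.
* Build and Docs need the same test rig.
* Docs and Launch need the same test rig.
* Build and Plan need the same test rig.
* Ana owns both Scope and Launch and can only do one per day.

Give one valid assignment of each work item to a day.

Plan=Tue; Docs=Tue; Launch=Wed; Scope=Mon; Build=Mon

Checking: Build(Mon) != Plan(Tue); Docs(Tue) != Launch(Wed); Scope(Mon) != Launch(Wed); Build(Mon) != Docs(Tue); Docs = Plan = Tue.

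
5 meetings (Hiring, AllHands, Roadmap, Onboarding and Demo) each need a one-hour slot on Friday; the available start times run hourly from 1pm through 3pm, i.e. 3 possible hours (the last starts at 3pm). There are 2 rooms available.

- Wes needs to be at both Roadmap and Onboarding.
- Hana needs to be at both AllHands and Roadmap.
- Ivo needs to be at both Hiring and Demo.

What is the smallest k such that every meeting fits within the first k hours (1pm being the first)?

With at most 2 per hour and 5 meetings, at least 3 hours are needed.
3 works (last occupied hour: 3pm): for example Demo -> 2pm, Onboarding -> 3pm, AllHands -> 1pm, Hiring -> 1pm, Roadmap -> 2pm.

3 hours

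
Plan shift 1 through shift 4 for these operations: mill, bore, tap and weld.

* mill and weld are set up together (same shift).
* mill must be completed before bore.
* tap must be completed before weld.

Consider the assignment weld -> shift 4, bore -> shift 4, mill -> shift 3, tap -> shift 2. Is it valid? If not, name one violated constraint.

Invalid. mill and weld are set up together (same shift).

mill and weld are set up together (same shift) — violated.
mill must be completed before bore — holds.
tap must be completed before weld — holds.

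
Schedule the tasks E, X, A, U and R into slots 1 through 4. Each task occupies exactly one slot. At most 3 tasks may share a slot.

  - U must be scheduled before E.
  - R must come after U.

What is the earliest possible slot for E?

Precedence pushes E to at least 2.
E at 2 is achievable: R in 2, U in 1, X in 1, A in 1, E in 2.

2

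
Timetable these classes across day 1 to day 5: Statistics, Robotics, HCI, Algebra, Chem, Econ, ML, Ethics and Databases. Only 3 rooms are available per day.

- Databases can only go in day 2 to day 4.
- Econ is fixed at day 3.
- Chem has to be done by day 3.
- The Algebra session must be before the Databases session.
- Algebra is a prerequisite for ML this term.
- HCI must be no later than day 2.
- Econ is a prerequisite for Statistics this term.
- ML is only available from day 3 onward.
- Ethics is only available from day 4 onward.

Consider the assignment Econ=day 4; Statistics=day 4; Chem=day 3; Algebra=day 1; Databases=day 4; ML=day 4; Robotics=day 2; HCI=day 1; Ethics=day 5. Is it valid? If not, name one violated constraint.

Only 3 rooms are available per day — violated.
Ethics is only available from day 4 onward — holds.
HCI must be no later than day 2 — holds.
Econ is fixed at day 3 — violated.
Databases can only go in day 2 to day 4 — holds.
Chem has to be done by day 3 — holds.
ML is only available from day 3 onward — holds.
The Algebra session must be before the Databases session — holds.
Algebra is a prerequisite for ML this term — holds.
Econ is a prerequisite for Statistics this term — violated.

No. Only 3 rooms are available per day is not satisfied.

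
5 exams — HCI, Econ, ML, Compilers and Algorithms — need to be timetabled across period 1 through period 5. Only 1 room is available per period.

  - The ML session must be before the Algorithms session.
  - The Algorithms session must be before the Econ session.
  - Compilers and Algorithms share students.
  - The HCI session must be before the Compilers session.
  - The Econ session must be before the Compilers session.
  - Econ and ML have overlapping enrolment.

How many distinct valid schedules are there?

4

Enumerating: ML -> period 1, Econ -> period 3, Algorithms -> period 2, Compilers -> period 5, HCI -> period 4 | Econ=period 4, Algorithms=period 2, ML=period 1, HCI=period 3, Compilers=period 5 | ML=period 2; HCI=period 1; Compilers=period 5; Econ=period 4; Algorithms=period 3 | Compilers -> period 5; HCI -> period 2; ML -> period 1; Econ -> period 4; Algorithms -> period 3.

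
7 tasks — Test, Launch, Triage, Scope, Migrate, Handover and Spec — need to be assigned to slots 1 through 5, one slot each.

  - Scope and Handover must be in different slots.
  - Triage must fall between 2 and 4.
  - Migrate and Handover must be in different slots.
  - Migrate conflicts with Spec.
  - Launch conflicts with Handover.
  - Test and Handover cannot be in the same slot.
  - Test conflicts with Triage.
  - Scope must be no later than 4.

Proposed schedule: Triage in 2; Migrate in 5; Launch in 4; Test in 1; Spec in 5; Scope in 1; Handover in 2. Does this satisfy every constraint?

Launch conflicts with Handover — holds.
Migrate conflicts with Spec — violated.
Test conflicts with Triage — holds.
Scope must be no later than 4 — holds.
Scope and Handover must be in different slots — holds.
Test and Handover cannot be in the same slot — holds.
Migrate and Handover must be in different slots — holds.
Triage must fall between 2 and 4 — holds.

No — it violates: Migrate conflicts with Spec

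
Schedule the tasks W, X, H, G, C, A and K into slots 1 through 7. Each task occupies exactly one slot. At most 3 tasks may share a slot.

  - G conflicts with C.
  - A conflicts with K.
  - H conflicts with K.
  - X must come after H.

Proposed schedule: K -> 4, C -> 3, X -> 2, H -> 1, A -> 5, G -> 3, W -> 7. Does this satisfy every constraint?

Invalid. G conflicts with C.

A conflicts with K — holds.
G conflicts with C — violated.
X must come after H — holds.
H conflicts with K — holds.
At most 3 tasks may share a slot — holds.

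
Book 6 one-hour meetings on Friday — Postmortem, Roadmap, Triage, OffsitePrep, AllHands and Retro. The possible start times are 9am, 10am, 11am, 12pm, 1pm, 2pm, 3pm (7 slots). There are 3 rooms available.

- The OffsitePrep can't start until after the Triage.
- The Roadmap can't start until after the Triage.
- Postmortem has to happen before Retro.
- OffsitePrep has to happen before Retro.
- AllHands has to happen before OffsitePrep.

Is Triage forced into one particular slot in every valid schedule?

Triage can be 9am (e.g. OffsitePrep=10am, AllHands=9am, Roadmap=10am, Retro=11am, Triage=9am, Postmortem=9am) or 10am (e.g. Triage -> 10am, Retro -> 12pm, OffsitePrep -> 11am, AllHands -> 9am, Postmortem -> 9am, Roadmap -> 11am).

No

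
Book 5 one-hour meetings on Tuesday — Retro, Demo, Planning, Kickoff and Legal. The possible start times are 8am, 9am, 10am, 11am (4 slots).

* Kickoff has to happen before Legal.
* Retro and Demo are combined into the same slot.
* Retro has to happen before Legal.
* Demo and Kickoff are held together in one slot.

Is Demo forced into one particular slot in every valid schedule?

Demo can be 8am (e.g. Planning -> 8am, Demo -> 8am, Legal -> 9am, Kickoff -> 8am, Retro -> 8am) or 9am (e.g. Demo -> 9am, Planning -> 8am, Kickoff -> 9am, Legal -> 10am, Retro -> 9am).

No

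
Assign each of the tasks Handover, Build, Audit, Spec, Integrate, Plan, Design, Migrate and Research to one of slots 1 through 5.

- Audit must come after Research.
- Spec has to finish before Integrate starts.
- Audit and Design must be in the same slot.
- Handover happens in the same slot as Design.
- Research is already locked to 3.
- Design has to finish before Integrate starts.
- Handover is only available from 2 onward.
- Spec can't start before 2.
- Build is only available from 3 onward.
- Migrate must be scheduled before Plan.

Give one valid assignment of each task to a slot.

Research=3, Build=3, Migrate=1, Spec=2, Audit=4, Design=4, Handover=4, Integrate=5, Plan=2

Checking: Research(3) before Audit(4); Design(4) before Integrate(5); Spec(2) before Integrate(5); Migrate(1) before Plan(2); Handover = Design = 4; Audit = Design = 4; Research=3 in [3,3]; Handover=4 in [2,5]; Build=3 in [3,5]; Spec=2 in [2,5].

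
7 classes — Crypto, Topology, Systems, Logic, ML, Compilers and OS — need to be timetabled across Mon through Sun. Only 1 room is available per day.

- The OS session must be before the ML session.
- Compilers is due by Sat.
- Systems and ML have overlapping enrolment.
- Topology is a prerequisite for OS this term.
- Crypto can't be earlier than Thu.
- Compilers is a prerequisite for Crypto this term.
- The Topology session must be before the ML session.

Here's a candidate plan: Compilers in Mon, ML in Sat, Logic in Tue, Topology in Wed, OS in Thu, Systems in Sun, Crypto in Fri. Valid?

Yes, all constraints hold

Only 1 room is available per day — holds.
The Topology session must be before the ML session — holds.
Systems and ML have overlapping enrolment — holds.
Crypto can't be earlier than Thu — holds.
Compilers is a prerequisite for Crypto this term — holds.
Topology is a prerequisite for OS this term — holds.
Compilers is due by Sat — holds.
The OS session must be before the ML session — holds.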